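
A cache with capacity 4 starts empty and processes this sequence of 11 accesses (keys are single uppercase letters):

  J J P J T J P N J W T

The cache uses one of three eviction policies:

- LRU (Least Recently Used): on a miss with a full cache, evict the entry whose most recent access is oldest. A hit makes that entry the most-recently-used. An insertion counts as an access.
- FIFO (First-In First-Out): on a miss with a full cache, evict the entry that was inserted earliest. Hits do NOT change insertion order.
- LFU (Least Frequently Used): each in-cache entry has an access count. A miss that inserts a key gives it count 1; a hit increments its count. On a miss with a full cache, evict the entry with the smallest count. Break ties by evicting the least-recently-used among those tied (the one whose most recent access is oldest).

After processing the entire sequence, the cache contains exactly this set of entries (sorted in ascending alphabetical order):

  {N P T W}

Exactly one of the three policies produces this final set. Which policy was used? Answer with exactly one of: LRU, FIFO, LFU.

Simulating under each policy and comparing final sets:
  LRU: final set = {J N T W} -> differs
  FIFO: final set = {N P T W} -> MATCHES target
  LFU: final set = {J P T W} -> differs
Only FIFO produces the target set.

Answer: FIFO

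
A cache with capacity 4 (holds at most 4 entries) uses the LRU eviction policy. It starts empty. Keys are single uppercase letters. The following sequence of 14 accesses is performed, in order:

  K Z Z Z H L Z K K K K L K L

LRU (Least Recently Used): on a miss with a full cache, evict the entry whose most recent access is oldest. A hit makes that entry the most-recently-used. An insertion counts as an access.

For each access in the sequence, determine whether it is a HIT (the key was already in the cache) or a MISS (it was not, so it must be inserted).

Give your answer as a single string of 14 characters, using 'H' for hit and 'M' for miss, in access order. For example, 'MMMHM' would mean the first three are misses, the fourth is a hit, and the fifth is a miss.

Answer: MMHHMMHHHHHHHH

Derivation:
LRU simulation (capacity=4):
  1. access K: MISS. Cache (LRU->MRU): [K]
  2. access Z: MISS. Cache (LRU->MRU): [K Z]
  3. access Z: HIT. Cache (LRU->MRU): [K Z]
  4. access Z: HIT. Cache (LRU->MRU): [K Z]
  5. access H: MISS. Cache (LRU->MRU): [K Z H]
  6. access L: MISS. Cache (LRU->MRU): [K Z H L]
  7. access Z: HIT. Cache (LRU->MRU): [K H L Z]
  8. access K: HIT. Cache (LRU->MRU): [H L Z K]
  9. access K: HIT. Cache (LRU->MRU): [H L Z K]
  10. access K: HIT. Cache (LRU->MRU): [H L Z K]
  11. access K: HIT. Cache (LRU->MRU): [H L Z K]
  12. access L: HIT. Cache (LRU->MRU): [H Z K L]
  13. access K: HIT. Cache (LRU->MRU): [H Z L K]
  14. access L: HIT. Cache (LRU->MRU): [H Z K L]
Total: 10 hits, 4 misses, 0 evictions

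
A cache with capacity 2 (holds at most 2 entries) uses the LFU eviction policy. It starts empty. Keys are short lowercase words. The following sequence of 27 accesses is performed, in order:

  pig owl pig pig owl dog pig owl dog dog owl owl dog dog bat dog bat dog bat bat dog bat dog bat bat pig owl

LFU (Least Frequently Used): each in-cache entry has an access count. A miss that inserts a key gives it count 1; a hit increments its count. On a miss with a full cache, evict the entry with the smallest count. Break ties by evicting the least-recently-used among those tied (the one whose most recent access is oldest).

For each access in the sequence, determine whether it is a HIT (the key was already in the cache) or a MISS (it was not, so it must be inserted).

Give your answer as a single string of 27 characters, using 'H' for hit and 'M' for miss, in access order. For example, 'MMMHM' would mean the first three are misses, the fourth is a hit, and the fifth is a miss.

LFU simulation (capacity=2):
  1. access pig: MISS. Cache: [pig(c=1)]
  2. access owl: MISS. Cache: [pig(c=1) owl(c=1)]
  3. access pig: HIT, count now 2. Cache: [owl(c=1) pig(c=2)]
  4. access pig: HIT, count now 3. Cache: [owl(c=1) pig(c=3)]
  5. access owl: HIT, count now 2. Cache: [owl(c=2) pig(c=3)]
  6. access dog: MISS, evict owl(c=2). Cache: [dog(c=1) pig(c=3)]
  7. access pig: HIT, count now 4. Cache: [dog(c=1) pig(c=4)]
  8. access owl: MISS, evict dog(c=1). Cache: [owl(c=1) pig(c=4)]
  9. access dog: MISS, evict owl(c=1). Cache: [dog(c=1) pig(c=4)]
  10. access dog: HIT, count now 2. Cache: [dog(c=2) pig(c=4)]
  11. access owl: MISS, evict dog(c=2). Cache: [owl(c=1) pig(c=4)]
  12. access owl: HIT, count now 2. Cache: [owl(c=2) pig(c=4)]
  13. access dog: MISS, evict owl(c=2). Cache: [dog(c=1) pig(c=4)]
  14. access dog: HIT, count now 2. Cache: [dog(c=2) pig(c=4)]
  15. access bat: MISS, evict dog(c=2). Cache: [bat(c=1) pig(c=4)]
  16. access dog: MISS, evict bat(c=1). Cache: [dog(c=1) pig(c=4)]
  17. access bat: MISS, evict dog(c=1). Cache: [bat(c=1) pig(c=4)]
  18. access dog: MISS, evict bat(c=1). Cache: [dog(c=1) pig(c=4)]
  19. access bat: MISS, evict dog(c=1). Cache: [bat(c=1) pig(c=4)]
  20. access bat: HIT, count now 2. Cache: [bat(c=2) pig(c=4)]
  21. access dog: MISS, evict bat(c=2). Cache: [dog(c=1) pig(c=4)]
  22. access bat: MISS, evict dog(c=1). Cache: [bat(c=1) pig(c=4)]
  23. access dog: MISS, evict bat(c=1). Cache: [dog(c=1) pig(c=4)]
  24. access bat: MISS, evict dog(c=1). Cache: [bat(c=1) pig(c=4)]
  25. access bat: HIT, count now 2. Cache: [bat(c=2) pig(c=4)]
  26. access pig: HIT, count now 5. Cache: [bat(c=2) pig(c=5)]
  27. access owl: MISS, evict bat(c=2). Cache: [owl(c=1) pig(c=5)]
Total: 10 hits, 17 misses, 15 evictions

Answer: MMHHHMHMMHMHMHMMMMMHMMMMHHM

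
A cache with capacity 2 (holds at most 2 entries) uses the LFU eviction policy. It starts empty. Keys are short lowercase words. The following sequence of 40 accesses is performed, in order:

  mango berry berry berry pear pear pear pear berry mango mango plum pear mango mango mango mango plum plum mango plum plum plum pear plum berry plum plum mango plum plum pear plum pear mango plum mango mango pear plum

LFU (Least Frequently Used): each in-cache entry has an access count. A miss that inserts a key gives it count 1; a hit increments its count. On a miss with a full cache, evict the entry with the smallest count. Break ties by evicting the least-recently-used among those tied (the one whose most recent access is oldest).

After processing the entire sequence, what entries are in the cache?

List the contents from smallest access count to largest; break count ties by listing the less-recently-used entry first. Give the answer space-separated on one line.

LFU simulation (capacity=2):
  1. access mango: MISS. Cache: [mango(c=1)]
  2. access berry: MISS. Cache: [mango(c=1) berry(c=1)]
  3. access berry: HIT, count now 2. Cache: [mango(c=1) berry(c=2)]
  4. access berry: HIT, count now 3. Cache: [mango(c=1) berry(c=3)]
  5. access pear: MISS, evict mango(c=1). Cache: [pear(c=1) berry(c=3)]
  6. access pear: HIT, count now 2. Cache: [pear(c=2) berry(c=3)]
  7. access pear: HIT, count now 3. Cache: [berry(c=3) pear(c=3)]
  8. access pear: HIT, count now 4. Cache: [berry(c=3) pear(c=4)]
  9. access berry: HIT, count now 4. Cache: [pear(c=4) berry(c=4)]
  10. access mango: MISS, evict pear(c=4). Cache: [mango(c=1) berry(c=4)]
  11. access mango: HIT, count now 2. Cache: [mango(c=2) berry(c=4)]
  12. access plum: MISS, evict mango(c=2). Cache: [plum(c=1) berry(c=4)]
  13. access pear: MISS, evict plum(c=1). Cache: [pear(c=1) berry(c=4)]
  14. access mango: MISS, evict pear(c=1). Cache: [mango(c=1) berry(c=4)]
  15. access mango: HIT, count now 2. Cache: [mango(c=2) berry(c=4)]
  16. access mango: HIT, count now 3. Cache: [mango(c=3) berry(c=4)]
  17. access mango: HIT, count now 4. Cache: [berry(c=4) mango(c=4)]
  18. access plum: MISS, evict berry(c=4). Cache: [plum(c=1) mango(c=4)]
  19. access plum: HIT, count now 2. Cache: [plum(c=2) mango(c=4)]
  20. access mango: HIT, count now 5. Cache: [plum(c=2) mango(c=5)]
  21. access plum: HIT, count now 3. Cache: [plum(c=3) mango(c=5)]
  22. access plum: HIT, count now 4. Cache: [plum(c=4) mango(c=5)]
  23. access plum: HIT, count now 5. Cache: [mango(c=5) plum(c=5)]
  24. access pear: MISS, evict mango(c=5). Cache: [pear(c=1) plum(c=5)]
  25. access plum: HIT, count now 6. Cache: [pear(c=1) plum(c=6)]
  26. access berry: MISS, evict pear(c=1). Cache: [berry(c=1) plum(c=6)]
  27. access plum: HIT, count now 7. Cache: [berry(c=1) plum(c=7)]
  28. access plum: HIT, count now 8. Cache: [berry(c=1) plum(c=8)]
  29. access mango: MISS, evict berry(c=1). Cache: [mango(c=1) plum(c=8)]
  30. access plum: HIT, count now 9. Cache: [mango(c=1) plum(c=9)]
  31. access plum: HIT, count now 10. Cache: [mango(c=1) plum(c=10)]
  32. access pear: MISS, evict mango(c=1). Cache: [pear(c=1) plum(c=10)]
  33. access plum: HIT, count now 11. Cache: [pear(c=1) plum(c=11)]
  34. access pear: HIT, count now 2. Cache: [pear(c=2) plum(c=11)]
  35. access mango: MISS, evict pear(c=2). Cache: [mango(c=1) plum(c=11)]
  36. access plum: HIT, count now 12. Cache: [mango(c=1) plum(c=12)]
  37. access mango: HIT, count now 2. Cache: [mango(c=2) plum(c=12)]
  38. access mango: HIT, count now 3. Cache: [mango(c=3) plum(c=12)]
  39. access pear: MISS, evict mango(c=3). Cache: [pear(c=1) plum(c=12)]
  40. access plum: HIT, count now 13. Cache: [pear(c=1) plum(c=13)]
Total: 26 hits, 14 misses, 12 evictions

Answer: pear plum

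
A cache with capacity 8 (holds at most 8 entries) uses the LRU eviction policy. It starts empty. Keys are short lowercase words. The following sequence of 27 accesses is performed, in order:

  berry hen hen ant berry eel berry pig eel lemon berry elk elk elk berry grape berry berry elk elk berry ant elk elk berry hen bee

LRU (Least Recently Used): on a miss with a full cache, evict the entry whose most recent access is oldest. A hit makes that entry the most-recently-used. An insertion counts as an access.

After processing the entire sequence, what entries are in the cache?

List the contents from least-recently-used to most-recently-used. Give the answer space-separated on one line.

Answer: eel lemon grape ant elk berry hen bee

Derivation:
LRU simulation (capacity=8):
  1. access berry: MISS. Cache (LRU->MRU): [berry]
  2. access hen: MISS. Cache (LRU->MRU): [berry hen]
  3. access hen: HIT. Cache (LRU->MRU): [berry hen]
  4. access ant: MISS. Cache (LRU->MRU): [berry hen ant]
  5. access berry: HIT. Cache (LRU->MRU): [hen ant berry]
  6. access eel: MISS. Cache (LRU->MRU): [hen ant berry eel]
  7. access berry: HIT. Cache (LRU->MRU): [hen ant eel berry]
  8. access pig: MISS. Cache (LRU->MRU): [hen ant eel berry pig]
  9. access eel: HIT. Cache (LRU->MRU): [hen ant berry pig eel]
  10. access lemon: MISS. Cache (LRU->MRU): [hen ant berry pig eel lemon]
  11. access berry: HIT. Cache (LRU->MRU): [hen ant pig eel lemon berry]
  12. access elk: MISS. Cache (LRU->MRU): [hen ant pig eel lemon berry elk]
  13. access elk: HIT. Cache (LRU->MRU): [hen ant pig eel lemon berry elk]
  14. access elk: HIT. Cache (LRU->MRU): [hen ant pig eel lemon berry elk]
  15. access berry: HIT. Cache (LRU->MRU): [hen ant pig eel lemon elk berry]
  16. access grape: MISS. Cache (LRU->MRU): [hen ant pig eel lemon elk berry grape]
  17. access berry: HIT. Cache (LRU->MRU): [hen ant pig eel lemon elk grape berry]
  18. access berry: HIT. Cache (LRU->MRU): [hen ant pig eel lemon elk grape berry]
  19. access elk: HIT. Cache (LRU->MRU): [hen ant pig eel lemon grape berry elk]
  20. access elk: HIT. Cache (LRU->MRU): [hen ant pig eel lemon grape berry elk]
  21. access berry: HIT. Cache (LRU->MRU): [hen ant pig eel lemon grape elk berry]
  22. access ant: HIT. Cache (LRU->MRU): [hen pig eel lemon grape elk berry ant]
  23. access elk: HIT. Cache (LRU->MRU): [hen pig eel lemon grape berry ant elk]
  24. access elk: HIT. Cache (LRU->MRU): [hen pig eel lemon grape berry ant elk]
  25. access berry: HIT. Cache (LRU->MRU): [hen pig eel lemon grape ant elk berry]
  26. access hen: HIT. Cache (LRU->MRU): [pig eel lemon grape ant elk berry hen]
  27. access bee: MISS, evict pig. Cache (LRU->MRU): [eel lemon grape ant elk berry hen bee]
Total: 18 hits, 9 misses, 1 evictions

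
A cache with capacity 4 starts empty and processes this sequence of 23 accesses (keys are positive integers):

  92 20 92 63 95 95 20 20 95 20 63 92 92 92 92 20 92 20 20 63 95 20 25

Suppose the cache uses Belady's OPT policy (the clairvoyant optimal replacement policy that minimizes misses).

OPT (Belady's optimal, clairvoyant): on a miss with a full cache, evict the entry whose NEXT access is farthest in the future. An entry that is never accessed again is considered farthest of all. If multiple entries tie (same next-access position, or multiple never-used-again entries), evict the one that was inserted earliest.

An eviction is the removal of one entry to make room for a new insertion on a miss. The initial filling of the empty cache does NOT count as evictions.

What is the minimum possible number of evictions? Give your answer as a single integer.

OPT (Belady) simulation (capacity=4):
  1. access 92: MISS. Cache: [92]
  2. access 20: MISS. Cache: [92 20]
  3. access 92: HIT. Next use of 92: step 12. Cache: [92 20]
  4. access 63: MISS. Cache: [92 20 63]
  5. access 95: MISS. Cache: [92 20 63 95]
  6. access 95: HIT. Next use of 95: step 9. Cache: [92 20 63 95]
  7. access 20: HIT. Next use of 20: step 8. Cache: [92 20 63 95]
  8. access 20: HIT. Next use of 20: step 10. Cache: [92 20 63 95]
  9. access 95: HIT. Next use of 95: step 21. Cache: [92 20 63 95]
  10. access 20: HIT. Next use of 20: step 16. Cache: [92 20 63 95]
  11. access 63: HIT. Next use of 63: step 20. Cache: [92 20 63 95]
  12. access 92: HIT. Next use of 92: step 13. Cache: [92 20 63 95]
  13. access 92: HIT. Next use of 92: step 14. Cache: [92 20 63 95]
  14. access 92: HIT. Next use of 92: step 15. Cache: [92 20 63 95]
  15. access 92: HIT. Next use of 92: step 17. Cache: [92 20 63 95]
  16. access 20: HIT. Next use of 20: step 18. Cache: [92 20 63 95]
  17. access 92: HIT. Next use of 92: never. Cache: [92 20 63 95]
  18. access 20: HIT. Next use of 20: step 19. Cache: [92 20 63 95]
  19. access 20: HIT. Next use of 20: step 22. Cache: [92 20 63 95]
  20. access 63: HIT. Next use of 63: never. Cache: [92 20 63 95]
  21. access 95: HIT. Next use of 95: never. Cache: [92 20 63 95]
  22. access 20: HIT. Next use of 20: never. Cache: [92 20 63 95]
  23. access 25: MISS, evict 92 (next use: never). Cache: [20 63 95 25]
Total: 18 hits, 5 misses, 1 evictions

Answer: 1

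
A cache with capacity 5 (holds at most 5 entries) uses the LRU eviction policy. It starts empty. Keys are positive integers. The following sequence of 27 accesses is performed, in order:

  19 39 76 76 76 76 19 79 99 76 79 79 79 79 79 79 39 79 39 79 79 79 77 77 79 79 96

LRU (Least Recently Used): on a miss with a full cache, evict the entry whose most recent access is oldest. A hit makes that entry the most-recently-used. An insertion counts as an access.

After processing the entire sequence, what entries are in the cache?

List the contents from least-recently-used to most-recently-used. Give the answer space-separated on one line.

Answer: 76 39 77 79 96

Derivation:
LRU simulation (capacity=5):
  1. access 19: MISS. Cache (LRU->MRU): [19]
  2. access 39: MISS. Cache (LRU->MRU): [19 39]
  3. access 76: MISS. Cache (LRU->MRU): [19 39 76]
  4. access 76: HIT. Cache (LRU->MRU): [19 39 76]
  5. access 76: HIT. Cache (LRU->MRU): [19 39 76]
  6. access 76: HIT. Cache (LRU->MRU): [19 39 76]
  7. access 19: HIT. Cache (LRU->MRU): [39 76 19]
  8. access 79: MISS. Cache (LRU->MRU): [39 76 19 79]
  9. access 99: MISS. Cache (LRU->MRU): [39 76 19 79 99]
  10. access 76: HIT. Cache (LRU->MRU): [39 19 79 99 76]
  11. access 79: HIT. Cache (LRU->MRU): [39 19 99 76 79]
  12. access 79: HIT. Cache (LRU->MRU): [39 19 99 76 79]
  13. access 79: HIT. Cache (LRU->MRU): [39 19 99 76 79]
  14. access 79: HIT. Cache (LRU->MRU): [39 19 99 76 79]
  15. access 79: HIT. Cache (LRU->MRU): [39 19 99 76 79]
  16. access 79: HIT. Cache (LRU->MRU): [39 19 99 76 79]
  17. access 39: HIT. Cache (LRU->MRU): [19 99 76 79 39]
  18. access 79: HIT. Cache (LRU->MRU): [19 99 76 39 79]
  19. access 39: HIT. Cache (LRU->MRU): [19 99 76 79 39]
  20. access 79: HIT. Cache (LRU->MRU): [19 99 76 39 79]
  21. access 79: HIT. Cache (LRU->MRU): [19 99 76 39 79]
  22. access 79: HIT. Cache (LRU->MRU): [19 99 76 39 79]
  23. access 77: MISS, evict 19. Cache (LRU->MRU): [99 76 39 79 77]
  24. access 77: HIT. Cache (LRU->MRU): [99 76 39 79 77]
  25. access 79: HIT. Cache (LRU->MRU): [99 76 39 77 79]
  26. access 79: HIT. Cache (LRU->MRU): [99 76 39 77 79]
  27. access 96: MISS, evict 99. Cache (LRU->MRU): [76 39 77 79 96]
Total: 20 hits, 7 misses, 2 evictions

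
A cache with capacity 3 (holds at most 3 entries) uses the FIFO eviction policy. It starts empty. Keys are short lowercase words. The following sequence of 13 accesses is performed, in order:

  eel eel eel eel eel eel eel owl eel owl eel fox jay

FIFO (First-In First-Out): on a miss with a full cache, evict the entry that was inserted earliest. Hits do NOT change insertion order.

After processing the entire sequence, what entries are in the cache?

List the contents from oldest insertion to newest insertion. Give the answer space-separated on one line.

FIFO simulation (capacity=3):
  1. access eel: MISS. Cache (old->new): [eel]
  2. access eel: HIT. Cache (old->new): [eel]
  3. access eel: HIT. Cache (old->new): [eel]
  4. access eel: HIT. Cache (old->new): [eel]
  5. access eel: HIT. Cache (old->new): [eel]
  6. access eel: HIT. Cache (old->new): [eel]
  7. access eel: HIT. Cache (old->new): [eel]
  8. access owl: MISS. Cache (old->new): [eel owl]
  9. access eel: HIT. Cache (old->new): [eel owl]
  10. access owl: HIT. Cache (old->new): [eel owl]
  11. access eel: HIT. Cache (old->new): [eel owl]
  12. access fox: MISS. Cache (old->new): [eel owl fox]
  13. access jay: MISS, evict eel. Cache (old->new): [owl fox jay]
Total: 9 hits, 4 misses, 1 evictions

Answer: owl fox jay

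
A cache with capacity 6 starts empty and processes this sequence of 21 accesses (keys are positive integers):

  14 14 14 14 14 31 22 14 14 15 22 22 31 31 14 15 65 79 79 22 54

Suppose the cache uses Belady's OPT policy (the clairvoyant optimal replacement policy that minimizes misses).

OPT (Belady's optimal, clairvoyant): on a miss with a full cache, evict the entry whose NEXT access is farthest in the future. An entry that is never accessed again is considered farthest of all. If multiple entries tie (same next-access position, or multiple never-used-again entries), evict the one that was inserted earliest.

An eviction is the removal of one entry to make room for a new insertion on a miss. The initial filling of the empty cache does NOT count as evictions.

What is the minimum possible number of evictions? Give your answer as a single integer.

Answer: 1

Derivation:
OPT (Belady) simulation (capacity=6):
  1. access 14: MISS. Cache: [14]
  2. access 14: HIT. Next use of 14: step 3. Cache: [14]
  3. access 14: HIT. Next use of 14: step 4. Cache: [14]
  4. access 14: HIT. Next use of 14: step 5. Cache: [14]
  5. access 14: HIT. Next use of 14: step 8. Cache: [14]
  6. access 31: MISS. Cache: [14 31]
  7. access 22: MISS. Cache: [14 31 22]
  8. access 14: HIT. Next use of 14: step 9. Cache: [14 31 22]
  9. access 14: HIT. Next use of 14: step 15. Cache: [14 31 22]
  10. access 15: MISS. Cache: [14 31 22 15]
  11. access 22: HIT. Next use of 22: step 12. Cache: [14 31 22 15]
  12. access 22: HIT. Next use of 22: step 20. Cache: [14 31 22 15]
  13. access 31: HIT. Next use of 31: step 14. Cache: [14 31 22 15]
  14. access 31: HIT. Next use of 31: never. Cache: [14 31 22 15]
  15. access 14: HIT. Next use of 14: never. Cache: [14 31 22 15]
  16. access 15: HIT. Next use of 15: never. Cache: [14 31 22 15]
  17. access 65: MISS. Cache: [14 31 22 15 65]
  18. access 79: MISS. Cache: [14 31 22 15 65 79]
  19. access 79: HIT. Next use of 79: never. Cache: [14 31 22 15 65 79]
  20. access 22: HIT. Next use of 22: never. Cache: [14 31 22 15 65 79]
  21. access 54: MISS, evict 14 (next use: never). Cache: [31 22 15 65 79 54]
Total: 14 hits, 7 misses, 1 evictions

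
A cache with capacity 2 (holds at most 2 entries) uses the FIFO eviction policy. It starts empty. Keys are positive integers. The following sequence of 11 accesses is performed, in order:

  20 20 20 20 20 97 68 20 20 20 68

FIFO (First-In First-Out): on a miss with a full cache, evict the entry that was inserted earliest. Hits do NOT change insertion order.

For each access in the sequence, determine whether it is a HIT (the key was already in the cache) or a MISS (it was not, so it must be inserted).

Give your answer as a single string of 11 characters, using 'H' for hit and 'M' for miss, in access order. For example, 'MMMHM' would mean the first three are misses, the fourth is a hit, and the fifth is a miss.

Answer: MHHHHMMMHHH

Derivation:
FIFO simulation (capacity=2):
  1. access 20: MISS. Cache (old->new): [20]
  2. access 20: HIT. Cache (old->new): [20]
  3. access 20: HIT. Cache (old->new): [20]
  4. access 20: HIT. Cache (old->new): [20]
  5. access 20: HIT. Cache (old->new): [20]
  6. access 97: MISS. Cache (old->new): [20 97]
  7. access 68: MISS, evict 20. Cache (old->new): [97 68]
  8. access 20: MISS, evict 97. Cache (old->new): [68 20]
  9. access 20: HIT. Cache (old->new): [68 20]
  10. access 20: HIT. Cache (old->new): [68 20]
  11. access 68: HIT. Cache (old->new): [68 20]
Total: 7 hits, 4 misses, 2 evictions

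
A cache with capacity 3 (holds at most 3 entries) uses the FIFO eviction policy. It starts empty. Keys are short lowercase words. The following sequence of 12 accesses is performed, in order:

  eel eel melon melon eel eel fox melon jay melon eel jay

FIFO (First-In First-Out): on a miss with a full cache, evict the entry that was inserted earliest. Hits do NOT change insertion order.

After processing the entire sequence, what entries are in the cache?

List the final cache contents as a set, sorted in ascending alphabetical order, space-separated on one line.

Answer: eel fox jay

Derivation:
FIFO simulation (capacity=3):
  1. access eel: MISS. Cache (old->new): [eel]
  2. access eel: HIT. Cache (old->new): [eel]
  3. access melon: MISS. Cache (old->new): [eel melon]
  4. access melon: HIT. Cache (old->new): [eel melon]
  5. access eel: HIT. Cache (old->new): [eel melon]
  6. access eel: HIT. Cache (old->new): [eel melon]
  7. access fox: MISS. Cache (old->new): [eel melon fox]
  8. access melon: HIT. Cache (old->new): [eel melon fox]
  9. access jay: MISS, evict eel. Cache (old->new): [melon fox jay]
  10. access melon: HIT. Cache (old->new): [melon fox jay]
  11. access eel: MISS, evict melon. Cache (old->new): [fox jay eel]
  12. access jay: HIT. Cache (old->new): [fox jay eel]
Total: 7 hits, 5 misses, 2 evictions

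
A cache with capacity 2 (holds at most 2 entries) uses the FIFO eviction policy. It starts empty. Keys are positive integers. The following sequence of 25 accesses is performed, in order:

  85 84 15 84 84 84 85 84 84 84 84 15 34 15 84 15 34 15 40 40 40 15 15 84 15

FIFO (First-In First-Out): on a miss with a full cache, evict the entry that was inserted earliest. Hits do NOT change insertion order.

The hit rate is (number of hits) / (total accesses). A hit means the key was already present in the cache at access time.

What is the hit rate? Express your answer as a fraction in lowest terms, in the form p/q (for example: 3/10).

Answer: 12/25

Derivation:
FIFO simulation (capacity=2):
  1. access 85: MISS. Cache (old->new): [85]
  2. access 84: MISS. Cache (old->new): [85 84]
  3. access 15: MISS, evict 85. Cache (old->new): [84 15]
  4. access 84: HIT. Cache (old->new): [84 15]
  5. access 84: HIT. Cache (old->new): [84 15]
  6. access 84: HIT. Cache (old->new): [84 15]
  7. access 85: MISS, evict 84. Cache (old->new): [15 85]
  8. access 84: MISS, evict 15. Cache (old->new): [85 84]
  9. access 84: HIT. Cache (old->new): [85 84]
  10. access 84: HIT. Cache (old->new): [85 84]
  11. access 84: HIT. Cache (old->new): [85 84]
  12. access 15: MISS, evict 85. Cache (old->new): [84 15]
  13. access 34: MISS, evict 84. Cache (old->new): [15 34]
  14. access 15: HIT. Cache (old->new): [15 34]
  15. access 84: MISS, evict 15. Cache (old->new): [34 84]
  16. access 15: MISS, evict 34. Cache (old->new): [84 15]
  17. access 34: MISS, evict 84. Cache (old->new): [15 34]
  18. access 15: HIT. Cache (old->new): [15 34]
  19. access 40: MISS, evict 15. Cache (old->new): [34 40]
  20. access 40: HIT. Cache (old->new): [34 40]
  21. access 40: HIT. Cache (old->new): [34 40]
  22. access 15: MISS, evict 34. Cache (old->new): [40 15]
  23. access 15: HIT. Cache (old->new): [40 15]
  24. access 84: MISS, evict 40. Cache (old->new): [15 84]
  25. access 15: HIT. Cache (old->new): [15 84]
Total: 12 hits, 13 misses, 11 evictions

Hit rate = 12/25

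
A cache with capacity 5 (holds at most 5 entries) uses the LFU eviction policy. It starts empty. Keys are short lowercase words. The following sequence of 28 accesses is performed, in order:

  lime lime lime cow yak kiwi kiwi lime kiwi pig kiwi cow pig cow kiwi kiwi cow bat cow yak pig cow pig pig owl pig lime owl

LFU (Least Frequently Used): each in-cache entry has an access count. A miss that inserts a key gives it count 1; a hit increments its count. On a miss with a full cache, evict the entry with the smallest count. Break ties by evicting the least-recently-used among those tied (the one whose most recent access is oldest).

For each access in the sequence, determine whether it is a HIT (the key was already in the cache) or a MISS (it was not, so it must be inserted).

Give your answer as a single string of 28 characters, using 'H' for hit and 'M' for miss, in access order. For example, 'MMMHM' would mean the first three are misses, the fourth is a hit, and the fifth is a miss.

LFU simulation (capacity=5):
  1. access lime: MISS. Cache: [lime(c=1)]
  2. access lime: HIT, count now 2. Cache: [lime(c=2)]
  3. access lime: HIT, count now 3. Cache: [lime(c=3)]
  4. access cow: MISS. Cache: [cow(c=1) lime(c=3)]
  5. access yak: MISS. Cache: [cow(c=1) yak(c=1) lime(c=3)]
  6. access kiwi: MISS. Cache: [cow(c=1) yak(c=1) kiwi(c=1) lime(c=3)]
  7. access kiwi: HIT, count now 2. Cache: [cow(c=1) yak(c=1) kiwi(c=2) lime(c=3)]
  8. access lime: HIT, count now 4. Cache: [cow(c=1) yak(c=1) kiwi(c=2) lime(c=4)]
  9. access kiwi: HIT, count now 3. Cache: [cow(c=1) yak(c=1) kiwi(c=3) lime(c=4)]
  10. access pig: MISS. Cache: [cow(c=1) yak(c=1) pig(c=1) kiwi(c=3) lime(c=4)]
  11. access kiwi: HIT, count now 4. Cache: [cow(c=1) yak(c=1) pig(c=1) lime(c=4) kiwi(c=4)]
  12. access cow: HIT, count now 2. Cache: [yak(c=1) pig(c=1) cow(c=2) lime(c=4) kiwi(c=4)]
  13. access pig: HIT, count now 2. Cache: [yak(c=1) cow(c=2) pig(c=2) lime(c=4) kiwi(c=4)]
  14. access cow: HIT, count now 3. Cache: [yak(c=1) pig(c=2) cow(c=3) lime(c=4) kiwi(c=4)]
  15. access kiwi: HIT, count now 5. Cache: [yak(c=1) pig(c=2) cow(c=3) lime(c=4) kiwi(c=5)]
  16. access kiwi: HIT, count now 6. Cache: [yak(c=1) pig(c=2) cow(c=3) lime(c=4) kiwi(c=6)]
  17. access cow: HIT, count now 4. Cache: [yak(c=1) pig(c=2) lime(c=4) cow(c=4) kiwi(c=6)]
  18. access bat: MISS, evict yak(c=1). Cache: [bat(c=1) pig(c=2) lime(c=4) cow(c=4) kiwi(c=6)]
  19. access cow: HIT, count now 5. Cache: [bat(c=1) pig(c=2) lime(c=4) cow(c=5) kiwi(c=6)]
  20. access yak: MISS, evict bat(c=1). Cache: [yak(c=1) pig(c=2) lime(c=4) cow(c=5) kiwi(c=6)]
  21. access pig: HIT, count now 3. Cache: [yak(c=1) pig(c=3) lime(c=4) cow(c=5) kiwi(c=6)]
  22. access cow: HIT, count now 6. Cache: [yak(c=1) pig(c=3) lime(c=4) kiwi(c=6) cow(c=6)]
  23. access pig: HIT, count now 4. Cache: [yak(c=1) lime(c=4) pig(c=4) kiwi(c=6) cow(c=6)]
  24. access pig: HIT, count now 5. Cache: [yak(c=1) lime(c=4) pig(c=5) kiwi(c=6) cow(c=6)]
  25. access owl: MISS, evict yak(c=1). Cache: [owl(c=1) lime(c=4) pig(c=5) kiwi(c=6) cow(c=6)]
  26. access pig: HIT, count now 6. Cache: [owl(c=1) lime(c=4) kiwi(c=6) cow(c=6) pig(c=6)]
  27. access lime: HIT, count now 5. Cache: [owl(c=1) lime(c=5) kiwi(c=6) cow(c=6) pig(c=6)]
  28. access owl: HIT, count now 2. Cache: [owl(c=2) lime(c=5) kiwi(c=6) cow(c=6) pig(c=6)]
Total: 20 hits, 8 misses, 3 evictions

Answer: MHHMMMHHHMHHHHHHHMHMHHHHMHHH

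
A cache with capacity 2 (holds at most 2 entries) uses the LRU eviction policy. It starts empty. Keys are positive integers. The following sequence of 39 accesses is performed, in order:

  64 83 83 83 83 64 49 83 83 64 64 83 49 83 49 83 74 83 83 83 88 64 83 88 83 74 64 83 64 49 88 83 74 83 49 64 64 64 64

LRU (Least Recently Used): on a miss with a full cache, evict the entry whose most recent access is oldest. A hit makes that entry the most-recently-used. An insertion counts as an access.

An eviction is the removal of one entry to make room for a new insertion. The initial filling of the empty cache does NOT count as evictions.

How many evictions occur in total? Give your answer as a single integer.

Answer: 18

Derivation:
LRU simulation (capacity=2):
  1. access 64: MISS. Cache (LRU->MRU): [64]
  2. access 83: MISS. Cache (LRU->MRU): [64 83]
  3. access 83: HIT. Cache (LRU->MRU): [64 83]
  4. access 83: HIT. Cache (LRU->MRU): [64 83]
  5. access 83: HIT. Cache (LRU->MRU): [64 83]
  6. access 64: HIT. Cache (LRU->MRU): [83 64]
  7. access 49: MISS, evict 83. Cache (LRU->MRU): [64 49]
  8. access 83: MISS, evict 64. Cache (LRU->MRU): [49 83]
  9. access 83: HIT. Cache (LRU->MRU): [49 83]
  10. access 64: MISS, evict 49. Cache (LRU->MRU): [83 64]
  11. access 64: HIT. Cache (LRU->MRU): [83 64]
  12. access 83: HIT. Cache (LRU->MRU): [64 83]
  13. access 49: MISS, evict 64. Cache (LRU->MRU): [83 49]
  14. access 83: HIT. Cache (LRU->MRU): [49 83]
  15. access 49: HIT. Cache (LRU->MRU): [83 49]
  16. access 83: HIT. Cache (LRU->MRU): [49 83]
  17. access 74: MISS, evict 49. Cache (LRU->MRU): [83 74]
  18. access 83: HIT. Cache (LRU->MRU): [74 83]
  19. access 83: HIT. Cache (LRU->MRU): [74 83]
  20. access 83: HIT. Cache (LRU->MRU): [74 83]
  21. access 88: MISS, evict 74. Cache (LRU->MRU): [83 88]
  22. access 64: MISS, evict 83. Cache (LRU->MRU): [88 64]
  23. access 83: MISS, evict 88. Cache (LRU->MRU): [64 83]
  24. access 88: MISS, evict 64. Cache (LRU->MRU): [83 88]
  25. access 83: HIT. Cache (LRU->MRU): [88 83]
  26. access 74: MISS, evict 88. Cache (LRU->MRU): [83 74]
  27. access 64: MISS, evict 83. Cache (LRU->MRU): [74 64]
  28. access 83: MISS, evict 74. Cache (LRU->MRU): [64 83]
  29. access 64: HIT. Cache (LRU->MRU): [83 64]
  30. access 49: MISS, evict 83. Cache (LRU->MRU): [64 49]
  31. access 88: MISS, evict 64. Cache (LRU->MRU): [49 88]
  32. access 83: MISS, evict 49. Cache (LRU->MRU): [88 83]
  33. access 74: MISS, evict 88. Cache (LRU->MRU): [83 74]
  34. access 83: HIT. Cache (LRU->MRU): [74 83]
  35. access 49: MISS, evict 74. Cache (LRU->MRU): [83 49]
  36. access 64: MISS, evict 83. Cache (LRU->MRU): [49 64]
  37. access 64: HIT. Cache (LRU->MRU): [49 64]
  38. access 64: HIT. Cache (LRU->MRU): [49 64]
  39. access 64: HIT. Cache (LRU->MRU): [49 64]
Total: 19 hits, 20 misses, 18 evictions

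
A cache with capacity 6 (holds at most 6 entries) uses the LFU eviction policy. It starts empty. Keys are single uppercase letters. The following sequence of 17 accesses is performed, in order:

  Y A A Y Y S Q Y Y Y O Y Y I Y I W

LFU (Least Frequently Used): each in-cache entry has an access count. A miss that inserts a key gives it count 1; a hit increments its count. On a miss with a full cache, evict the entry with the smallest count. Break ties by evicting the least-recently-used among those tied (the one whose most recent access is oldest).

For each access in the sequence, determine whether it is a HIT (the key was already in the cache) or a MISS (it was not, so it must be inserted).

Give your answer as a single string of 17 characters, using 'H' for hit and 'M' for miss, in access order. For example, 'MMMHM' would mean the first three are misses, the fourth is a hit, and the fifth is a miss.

LFU simulation (capacity=6):
  1. access Y: MISS. Cache: [Y(c=1)]
  2. access A: MISS. Cache: [Y(c=1) A(c=1)]
  3. access A: HIT, count now 2. Cache: [Y(c=1) A(c=2)]
  4. access Y: HIT, count now 2. Cache: [A(c=2) Y(c=2)]
  5. access Y: HIT, count now 3. Cache: [A(c=2) Y(c=3)]
  6. access S: MISS. Cache: [S(c=1) A(c=2) Y(c=3)]
  7. access Q: MISS. Cache: [S(c=1) Q(c=1) A(c=2) Y(c=3)]
  8. access Y: HIT, count now 4. Cache: [S(c=1) Q(c=1) A(c=2) Y(c=4)]
  9. access Y: HIT, count now 5. Cache: [S(c=1) Q(c=1) A(c=2) Y(c=5)]
  10. access Y: HIT, count now 6. Cache: [S(c=1) Q(c=1) A(c=2) Y(c=6)]
  11. access O: MISS. Cache: [S(c=1) Q(c=1) O(c=1) A(c=2) Y(c=6)]
  12. access Y: HIT, count now 7. Cache: [S(c=1) Q(c=1) O(c=1) A(c=2) Y(c=7)]
  13. access Y: HIT, count now 8. Cache: [S(c=1) Q(c=1) O(c=1) A(c=2) Y(c=8)]
  14. access I: MISS. Cache: [S(c=1) Q(c=1) O(c=1) I(c=1) A(c=2) Y(c=8)]
  15. access Y: HIT, count now 9. Cache: [S(c=1) Q(c=1) O(c=1) I(c=1) A(c=2) Y(c=9)]
  16. access I: HIT, count now 2. Cache: [S(c=1) Q(c=1) O(c=1) A(c=2) I(c=2) Y(c=9)]
  17. access W: MISS, evict S(c=1). Cache: [Q(c=1) O(c=1) W(c=1) A(c=2) I(c=2) Y(c=9)]
Total: 10 hits, 7 misses, 1 evictions

Answer: MMHHHMMHHHMHHMHHM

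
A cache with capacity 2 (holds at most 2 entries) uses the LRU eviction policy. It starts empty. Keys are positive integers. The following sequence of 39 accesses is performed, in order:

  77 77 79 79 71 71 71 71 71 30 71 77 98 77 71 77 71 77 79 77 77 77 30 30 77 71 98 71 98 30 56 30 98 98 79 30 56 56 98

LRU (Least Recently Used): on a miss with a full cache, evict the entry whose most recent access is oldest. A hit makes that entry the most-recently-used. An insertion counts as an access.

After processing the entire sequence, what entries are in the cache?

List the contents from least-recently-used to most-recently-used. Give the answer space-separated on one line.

LRU simulation (capacity=2):
  1. access 77: MISS. Cache (LRU->MRU): [77]
  2. access 77: HIT. Cache (LRU->MRU): [77]
  3. access 79: MISS. Cache (LRU->MRU): [77 79]
  4. access 79: HIT. Cache (LRU->MRU): [77 79]
  5. access 71: MISS, evict 77. Cache (LRU->MRU): [79 71]
  6. access 71: HIT. Cache (LRU->MRU): [79 71]
  7. access 71: HIT. Cache (LRU->MRU): [79 71]
  8. access 71: HIT. Cache (LRU->MRU): [79 71]
  9. access 71: HIT. Cache (LRU->MRU): [79 71]
  10. access 30: MISS, evict 79. Cache (LRU->MRU): [71 30]
  11. access 71: HIT. Cache (LRU->MRU): [30 71]
  12. access 77: MISS, evict 30. Cache (LRU->MRU): [71 77]
  13. access 98: MISS, evict 71. Cache (LRU->MRU): [77 98]
  14. access 77: HIT. Cache (LRU->MRU): [98 77]
  15. access 71: MISS, evict 98. Cache (LRU->MRU): [77 71]
  16. access 77: HIT. Cache (LRU->MRU): [71 77]
  17. access 71: HIT. Cache (LRU->MRU): [77 71]
  18. access 77: HIT. Cache (LRU->MRU): [71 77]
  19. access 79: MISS, evict 71. Cache (LRU->MRU): [77 79]
  20. access 77: HIT. Cache (LRU->MRU): [79 77]
  21. access 77: HIT. Cache (LRU->MRU): [79 77]
  22. access 77: HIT. Cache (LRU->MRU): [79 77]
  23. access 30: MISS, evict 79. Cache (LRU->MRU): [77 30]
  24. access 30: HIT. Cache (LRU->MRU): [77 30]
  25. access 77: HIT. Cache (LRU->MRU): [30 77]
  26. access 71: MISS, evict 30. Cache (LRU->MRU): [77 71]
  27. access 98: MISS, evict 77. Cache (LRU->MRU): [71 98]
  28. access 71: HIT. Cache (LRU->MRU): [98 71]
  29. access 98: HIT. Cache (LRU->MRU): [71 98]
  30. access 30: MISS, evict 71. Cache (LRU->MRU): [98 30]
  31. access 56: MISS, evict 98. Cache (LRU->MRU): [30 56]
  32. access 30: HIT. Cache (LRU->MRU): [56 30]
  33. access 98: MISS, evict 56. Cache (LRU->MRU): [30 98]
  34. access 98: HIT. Cache (LRU->MRU): [30 98]
  35. access 79: MISS, evict 30. Cache (LRU->MRU): [98 79]
  36. access 30: MISS, evict 98. Cache (LRU->MRU): [79 30]
  37. access 56: MISS, evict 79. Cache (LRU->MRU): [30 56]
  38. access 56: HIT. Cache (LRU->MRU): [30 56]
  39. access 98: MISS, evict 30. Cache (LRU->MRU): [56 98]
Total: 21 hits, 18 misses, 16 evictions

Answer: 56 98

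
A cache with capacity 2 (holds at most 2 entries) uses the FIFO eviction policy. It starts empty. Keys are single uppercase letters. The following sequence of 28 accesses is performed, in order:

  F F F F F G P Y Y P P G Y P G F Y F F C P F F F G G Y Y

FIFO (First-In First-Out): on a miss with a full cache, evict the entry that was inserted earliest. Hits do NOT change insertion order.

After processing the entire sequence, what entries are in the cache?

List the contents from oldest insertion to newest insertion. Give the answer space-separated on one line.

FIFO simulation (capacity=2):
  1. access F: MISS. Cache (old->new): [F]
  2. access F: HIT. Cache (old->new): [F]
  3. access F: HIT. Cache (old->new): [F]
  4. access F: HIT. Cache (old->new): [F]
  5. access F: HIT. Cache (old->new): [F]
  6. access G: MISS. Cache (old->new): [F G]
  7. access P: MISS, evict F. Cache (old->new): [G P]
  8. access Y: MISS, evict G. Cache (old->new): [P Y]
  9. access Y: HIT. Cache (old->new): [P Y]
  10. access P: HIT. Cache (old->new): [P Y]
  11. access P: HIT. Cache (old->new): [P Y]
  12. access G: MISS, evict P. Cache (old->new): [Y G]
  13. access Y: HIT. Cache (old->new): [Y G]
  14. access P: MISS, evict Y. Cache (old->new): [G P]
  15. access G: HIT. Cache (old->new): [G P]
  16. access F: MISS, evict G. Cache (old->new): [P F]
  17. access Y: MISS, evict P. Cache (old->new): [F Y]
  18. access F: HIT. Cache (old->new): [F Y]
  19. access F: HIT. Cache (old->new): [F Y]
  20. access C: MISS, evict F. Cache (old->new): [Y C]
  21. access P: MISS, evict Y. Cache (old->new): [C P]
  22. access F: MISS, evict C. Cache (old->new): [P F]
  23. access F: HIT. Cache (old->new): [P F]
  24. access F: HIT. Cache (old->new): [P F]
  25. access G: MISS, evict P. Cache (old->new): [F G]
  26. access G: HIT. Cache (old->new): [F G]
  27. access Y: MISS, evict F. Cache (old->new): [G Y]
  28. access Y: HIT. Cache (old->new): [G Y]
Total: 15 hits, 13 misses, 11 evictions

Answer: G Y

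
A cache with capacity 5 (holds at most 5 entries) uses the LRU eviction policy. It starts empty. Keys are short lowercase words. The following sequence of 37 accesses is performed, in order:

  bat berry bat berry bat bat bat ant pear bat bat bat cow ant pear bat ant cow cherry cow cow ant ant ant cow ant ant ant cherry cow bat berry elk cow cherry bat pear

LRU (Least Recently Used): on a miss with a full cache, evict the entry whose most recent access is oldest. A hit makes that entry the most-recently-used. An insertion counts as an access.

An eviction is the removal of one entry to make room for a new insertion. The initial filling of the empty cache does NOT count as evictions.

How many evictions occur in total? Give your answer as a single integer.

Answer: 4

Derivation:
LRU simulation (capacity=5):
  1. access bat: MISS. Cache (LRU->MRU): [bat]
  2. access berry: MISS. Cache (LRU->MRU): [bat berry]
  3. access bat: HIT. Cache (LRU->MRU): [berry bat]
  4. access berry: HIT. Cache (LRU->MRU): [bat berry]
  5. access bat: HIT. Cache (LRU->MRU): [berry bat]
  6. access bat: HIT. Cache (LRU->MRU): [berry bat]
  7. access bat: HIT. Cache (LRU->MRU): [berry bat]
  8. access ant: MISS. Cache (LRU->MRU): [berry bat ant]
  9. access pear: MISS. Cache (LRU->MRU): [berry bat ant pear]
  10. access bat: HIT. Cache (LRU->MRU): [berry ant pear bat]
  11. access bat: HIT. Cache (LRU->MRU): [berry ant pear bat]
  12. access bat: HIT. Cache (LRU->MRU): [berry ant pear bat]
  13. access cow: MISS. Cache (LRU->MRU): [berry ant pear bat cow]
  14. access ant: HIT. Cache (LRU->MRU): [berry pear bat cow ant]
  15. access pear: HIT. Cache (LRU->MRU): [berry bat cow ant pear]
  16. access bat: HIT. Cache (LRU->MRU): [berry cow ant pear bat]
  17. access ant: HIT. Cache (LRU->MRU): [berry cow pear bat ant]
  18. access cow: HIT. Cache (LRU->MRU): [berry pear bat ant cow]
  19. access cherry: MISS, evict berry. Cache (LRU->MRU): [pear bat ant cow cherry]
  20. access cow: HIT. Cache (LRU->MRU): [pear bat ant cherry cow]
  21. access cow: HIT. Cache (LRU->MRU): [pear bat ant cherry cow]
  22. access ant: HIT. Cache (LRU->MRU): [pear bat cherry cow ant]
  23. access ant: HIT. Cache (LRU->MRU): [pear bat cherry cow ant]
  24. access ant: HIT. Cache (LRU->MRU): [pear bat cherry cow ant]
  25. access cow: HIT. Cache (LRU->MRU): [pear bat cherry ant cow]
  26. access ant: HIT. Cache (LRU->MRU): [pear bat cherry cow ant]
  27. access ant: HIT. Cache (LRU->MRU): [pear bat cherry cow ant]
  28. access ant: HIT. Cache (LRU->MRU): [pear bat cherry cow ant]
  29. access cherry: HIT. Cache (LRU->MRU): [pear bat cow ant cherry]
  30. access cow: HIT. Cache (LRU->MRU): [pear bat ant cherry cow]
  31. access bat: HIT. Cache (LRU->MRU): [pear ant cherry cow bat]
  32. access berry: MISS, evict pear. Cache (LRU->MRU): [ant cherry cow bat berry]
  33. access elk: MISS, evict ant. Cache (LRU->MRU): [cherry cow bat berry elk]
  34. access cow: HIT. Cache (LRU->MRU): [cherry bat berry elk cow]
  35. access cherry: HIT. Cache (LRU->MRU): [bat berry elk cow cherry]
  36. access bat: HIT. Cache (LRU->MRU): [berry elk cow cherry bat]
  37. access pear: MISS, evict berry. Cache (LRU->MRU): [elk cow cherry bat pear]
Total: 28 hits, 9 misses, 4 evictions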